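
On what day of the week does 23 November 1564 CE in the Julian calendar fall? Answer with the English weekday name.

Thursday

This is JDN 2292636 (3 December 1564 Gregorian).
JDN 2292636 mod 7 = 3, and JDN 0 was a Monday, so this is a Thursday.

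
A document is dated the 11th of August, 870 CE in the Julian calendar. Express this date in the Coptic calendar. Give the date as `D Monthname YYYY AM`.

The source date corresponds to 15 August 870 in the proleptic Gregorian calendar (JDN 2039048).
That day falls on 18 Mesori 586 AM in the Coptic calendar.

18 Mesori 586 AM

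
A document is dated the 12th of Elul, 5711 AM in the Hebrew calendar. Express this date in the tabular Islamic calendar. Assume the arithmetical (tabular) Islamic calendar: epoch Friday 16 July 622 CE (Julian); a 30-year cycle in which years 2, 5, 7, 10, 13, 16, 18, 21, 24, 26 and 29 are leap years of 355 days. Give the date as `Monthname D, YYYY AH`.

Dhu al-Hijjah 11, 1370 AH

Both dates share Julian Day Number 2433903; in the tabular Islamic calendar that is 11 Dhu al-Hijjah 1370 AH.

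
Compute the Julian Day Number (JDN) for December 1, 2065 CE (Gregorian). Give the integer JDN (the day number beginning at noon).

2475621

JDN 2400001 is 17 November 1858 CE (Gregorian), MJD 0; the target day is +75620 days from there, so JDN = 2475621.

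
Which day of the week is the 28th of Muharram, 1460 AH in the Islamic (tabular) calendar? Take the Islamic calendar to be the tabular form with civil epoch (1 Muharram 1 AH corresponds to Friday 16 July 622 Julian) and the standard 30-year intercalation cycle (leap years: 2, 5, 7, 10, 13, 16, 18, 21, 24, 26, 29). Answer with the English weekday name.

In the Gregorian calendar this is 5 March 2038 (JDN 2465488).
2465488 ≡ 4 (mod 7); counting from Monday = 0 gives Friday.

Friday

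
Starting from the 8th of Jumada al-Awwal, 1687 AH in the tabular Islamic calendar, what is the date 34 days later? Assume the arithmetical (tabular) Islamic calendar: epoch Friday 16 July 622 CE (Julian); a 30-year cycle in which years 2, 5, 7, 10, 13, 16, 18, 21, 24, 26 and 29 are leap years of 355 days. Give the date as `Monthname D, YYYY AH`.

Jumada al-Thani 12, 1687 AH

The starting date is JDN 2546027; 2546027 + 34 = 2546061.
JDN 2546061 corresponds to Jumada al-Thani 12, 1687 AH.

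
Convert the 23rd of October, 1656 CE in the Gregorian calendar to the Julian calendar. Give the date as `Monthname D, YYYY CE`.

The Julian–Gregorian offset here is 10 days (Julian trailing).
23 October 1656 Gregorian − 10 days → 13 October 1656 Julian.

October 13, 1656 CE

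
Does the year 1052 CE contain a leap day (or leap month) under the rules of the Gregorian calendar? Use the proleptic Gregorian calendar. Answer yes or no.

yes

1052 is divisible by 4 and not by 100, so it is a leap year.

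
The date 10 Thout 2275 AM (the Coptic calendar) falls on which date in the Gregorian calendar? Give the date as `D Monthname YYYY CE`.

24 September 2558 CE

Both dates share Julian Day Number 2655617; in the Gregorian calendar that is 24 September 2558 CE.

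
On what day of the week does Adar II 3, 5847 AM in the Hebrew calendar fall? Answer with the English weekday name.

In the Gregorian calendar this is 7 March 2087 (JDN 2483387).
Since JDN mod 7 = 4 (0 = Monday), the day is Friday.

Friday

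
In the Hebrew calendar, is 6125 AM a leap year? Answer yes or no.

no

Hebrew year 6125 is year 7 of its 19-year Metonic cycle; leap years are at positions 3, 6, 8, 11, 14, 17, 19, so it is a common year (12 months).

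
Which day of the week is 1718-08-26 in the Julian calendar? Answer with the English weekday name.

This is JDN 2348795 (6 September 1718 Gregorian).
Since JDN mod 7 = 1 (0 = Monday), the day is Tuesday.

Tuesday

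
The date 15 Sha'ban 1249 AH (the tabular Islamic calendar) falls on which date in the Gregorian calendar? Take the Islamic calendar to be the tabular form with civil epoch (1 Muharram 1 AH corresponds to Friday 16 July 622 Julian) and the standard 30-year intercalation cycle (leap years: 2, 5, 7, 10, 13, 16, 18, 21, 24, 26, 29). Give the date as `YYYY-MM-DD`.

Julian Day Number of the source date = 2390911.
Converting JDN 2390911 to the Gregorian calendar gives 28 December 1833 CE.

1833-12-28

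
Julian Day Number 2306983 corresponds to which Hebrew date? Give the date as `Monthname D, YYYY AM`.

Adar II 13, 5364 AM

The Gregorian equivalent of JDN 2306983 is 15 March 1604.
In the Hebrew calendar that day is Adar II 13, 5364 AM.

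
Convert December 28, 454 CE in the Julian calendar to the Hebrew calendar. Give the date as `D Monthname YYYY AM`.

The source date corresponds to 29 December 454 in the proleptic Gregorian calendar (JDN 1887243).
That day falls on 22 Tevet 4215 AM in the Hebrew calendar.

22 Tevet 4215 AM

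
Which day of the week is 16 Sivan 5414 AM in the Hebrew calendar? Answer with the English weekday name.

Monday

Equivalently 1 June 1654 Gregorian, JDN 2325323.
Since JDN mod 7 = 0 (0 = Monday), the day is Monday.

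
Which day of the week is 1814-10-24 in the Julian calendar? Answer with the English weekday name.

This is JDN 2383918 (5 November 1814 Gregorian).
Since JDN mod 7 = 5 (0 = Monday), the day is Saturday.

Saturday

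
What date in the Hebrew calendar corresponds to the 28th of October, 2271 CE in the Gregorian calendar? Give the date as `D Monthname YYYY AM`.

Both dates share Julian Day Number 2550826; in the Hebrew calendar that is 24 Tishrei 6032 AM.

24 Tishrei 6032 AM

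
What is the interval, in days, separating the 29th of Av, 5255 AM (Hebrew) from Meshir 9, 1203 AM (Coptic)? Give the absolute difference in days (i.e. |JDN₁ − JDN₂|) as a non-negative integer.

3119

First date → JDN 2267337; second date → JDN 2264218.
The interval is |2267337 − 2264218| = 3119 days.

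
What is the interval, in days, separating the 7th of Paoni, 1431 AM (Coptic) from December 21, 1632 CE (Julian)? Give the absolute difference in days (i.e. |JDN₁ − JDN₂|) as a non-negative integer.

30112

JDN of the first date = 2347613.
JDN of the second date = 2317501.
|2317501 − 2347613| = 30112.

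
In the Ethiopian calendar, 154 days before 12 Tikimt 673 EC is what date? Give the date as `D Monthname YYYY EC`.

The starting date is JDN 1969710; 1969710 − 154 = 1969556.
JDN 1969556 corresponds to 13 Ginbot 672 EC.

13 Ginbot 672 EC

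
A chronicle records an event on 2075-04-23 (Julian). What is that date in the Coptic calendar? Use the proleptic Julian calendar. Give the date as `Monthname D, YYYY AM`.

Parmouti 28, 1791 AM

The source date corresponds to 6 May 2075 in the Gregorian calendar (JDN 2479064).
That day falls on 28 Parmouti 1791 AM in the Coptic calendar.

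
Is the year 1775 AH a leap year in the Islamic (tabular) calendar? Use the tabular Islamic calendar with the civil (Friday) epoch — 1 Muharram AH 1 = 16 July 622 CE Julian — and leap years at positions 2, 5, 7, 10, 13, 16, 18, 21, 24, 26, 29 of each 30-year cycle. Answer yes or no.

Year 1775 AH is year 5 of its 30-year cycle; leap positions are 2, 5, 7, 10, 13, 16, 18, 21, 24, 26, 29, so it is a leap year (355 days).

yes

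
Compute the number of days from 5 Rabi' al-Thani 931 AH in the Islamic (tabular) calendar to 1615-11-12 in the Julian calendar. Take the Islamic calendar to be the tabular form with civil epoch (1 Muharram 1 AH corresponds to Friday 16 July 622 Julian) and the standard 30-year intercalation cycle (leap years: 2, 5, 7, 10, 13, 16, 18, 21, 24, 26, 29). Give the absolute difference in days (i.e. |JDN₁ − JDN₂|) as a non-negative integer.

First date → JDN 2278094; second date → JDN 2311252.
The interval is |2278094 − 2311252| = 33158 days.

33158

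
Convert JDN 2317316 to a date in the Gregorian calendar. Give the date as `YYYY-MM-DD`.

JDN 2451545 is 1 Jan 2000; 2317316 is −134229 days from there.

1632-06-29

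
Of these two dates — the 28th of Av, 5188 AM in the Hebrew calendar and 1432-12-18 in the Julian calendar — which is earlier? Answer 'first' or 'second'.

The two dates have Julian Day Numbers 2242857 and 2244448 respectively.
Since 2242857 < 2244448, the first date comes first.

first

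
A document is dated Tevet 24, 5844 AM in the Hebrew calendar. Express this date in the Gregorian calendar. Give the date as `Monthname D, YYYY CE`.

Julian Day Number of the source date = 2482227.
Converting JDN 2482227 to the Gregorian calendar gives 2 January 2084 CE.

January 2, 2084 CE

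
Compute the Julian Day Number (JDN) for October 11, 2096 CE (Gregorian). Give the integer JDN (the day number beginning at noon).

JDN 2299161 is 15 October 1582 CE (Gregorian); the target day is +187732 days from there, so JDN = 2486893.

2486893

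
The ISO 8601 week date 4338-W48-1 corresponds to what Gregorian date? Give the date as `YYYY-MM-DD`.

4338-11-28

ISO week 1 of 4338 is the week containing the first Thursday of 4338.
Week 48, day 1 (Monday) lands on 4338-11-28.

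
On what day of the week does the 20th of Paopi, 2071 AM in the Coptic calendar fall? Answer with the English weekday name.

Tuesday

In the Gregorian calendar this is 2 November 2354 (JDN 2581146).
JDN 2581146 mod 7 = 1, and JDN 0 was a Monday, so this is a Tuesday.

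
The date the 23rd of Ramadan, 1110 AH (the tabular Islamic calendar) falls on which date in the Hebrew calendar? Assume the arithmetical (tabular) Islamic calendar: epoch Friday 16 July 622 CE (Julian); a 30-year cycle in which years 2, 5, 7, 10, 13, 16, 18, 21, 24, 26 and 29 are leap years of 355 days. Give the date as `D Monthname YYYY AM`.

Julian Day Number of the source date = 2341691.
Converting JDN 2341691 to the Hebrew calendar gives 24 Adar II 5459 AM.

24 Adar II 5459 AM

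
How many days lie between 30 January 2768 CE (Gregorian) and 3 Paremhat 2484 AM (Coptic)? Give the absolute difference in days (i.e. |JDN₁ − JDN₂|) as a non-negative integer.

48

First date → JDN 2732080; second date → JDN 2732128.
The interval is |2732080 − 2732128| = 48 days.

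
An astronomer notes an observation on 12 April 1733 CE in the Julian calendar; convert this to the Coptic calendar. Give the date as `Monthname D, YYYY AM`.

Parmouti 17, 1449 AM

The source date corresponds to 23 April 1733 in the Gregorian calendar (JDN 2354138).
That day falls on 17 Parmouti 1449 AM in the Coptic calendar.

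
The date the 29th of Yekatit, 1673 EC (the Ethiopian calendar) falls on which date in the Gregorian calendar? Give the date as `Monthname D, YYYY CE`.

March 5, 1681 CE

Julian Day Number of the source date = 2335097.
Converting JDN 2335097 to the Gregorian calendar gives 5 March 1681 CE.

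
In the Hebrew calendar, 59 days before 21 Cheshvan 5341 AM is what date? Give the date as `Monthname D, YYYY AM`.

Counting 59 days back from JDN 2298456 reaches JDN 2298397, which is Elul 21, 5340 AM.

Elul 21, 5340 AM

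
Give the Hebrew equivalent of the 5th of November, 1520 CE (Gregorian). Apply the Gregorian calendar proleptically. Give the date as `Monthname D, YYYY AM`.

Cheshvan 14, 5281 AM

Both dates share Julian Day Number 2276537; in the Hebrew calendar that is 14 Cheshvan 5281 AM.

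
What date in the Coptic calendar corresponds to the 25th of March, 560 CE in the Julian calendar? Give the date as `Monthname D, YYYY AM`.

Paremhat 29, 276 AM

Both dates share Julian Day Number 1925682; in the Coptic calendar that is 29 Paremhat 276 AM.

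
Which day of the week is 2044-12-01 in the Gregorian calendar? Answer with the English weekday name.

Thursday

Since JDN mod 7 = 3 (0 = Monday), the day is Thursday.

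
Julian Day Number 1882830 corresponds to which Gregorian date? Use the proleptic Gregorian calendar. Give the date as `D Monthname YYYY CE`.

29 November 442 CE

Counting from JDN 2299161 = 15 Oct 1582 gives an offset of -416331 days.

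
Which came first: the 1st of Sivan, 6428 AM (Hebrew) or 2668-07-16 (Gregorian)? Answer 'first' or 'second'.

first

Converting both to JDN: 2695680 vs 2695724; the smaller is the first.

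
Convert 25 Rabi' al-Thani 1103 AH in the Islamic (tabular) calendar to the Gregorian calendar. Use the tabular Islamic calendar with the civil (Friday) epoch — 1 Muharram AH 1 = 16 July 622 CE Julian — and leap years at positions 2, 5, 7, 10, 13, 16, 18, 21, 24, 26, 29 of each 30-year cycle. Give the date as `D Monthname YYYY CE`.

15 January 1692 CE

Both dates share Julian Day Number 2339065; in the Gregorian calendar that is 15 January 1692 CE.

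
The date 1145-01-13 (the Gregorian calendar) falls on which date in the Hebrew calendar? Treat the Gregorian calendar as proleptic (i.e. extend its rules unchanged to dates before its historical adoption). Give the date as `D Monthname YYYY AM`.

Julian Day Number of the source date = 2139275.
Converting JDN 2139275 to the Hebrew calendar gives 10 Shevat 4905 AM.

10 Shevat 4905 AM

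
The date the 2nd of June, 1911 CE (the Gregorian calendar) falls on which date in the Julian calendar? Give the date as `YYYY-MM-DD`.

The Julian–Gregorian offset here is 13 days (Julian trailing).
2 June 1911 Gregorian − 13 days → 20 May 1911 Julian.

1911-05-20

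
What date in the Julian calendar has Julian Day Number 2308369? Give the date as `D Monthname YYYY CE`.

JDN 2308369 is 31 December 1607 in the Gregorian calendar.
In the Julian calendar that day is 21 December 1607 CE.

21 December 1607 CE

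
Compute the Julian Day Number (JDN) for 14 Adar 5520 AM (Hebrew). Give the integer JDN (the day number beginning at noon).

Equivalently 2 March 1760 (Gregorian).
JDN 2299161 is 15 October 1582 CE (Gregorian); the target day is +64787 days from there, so JDN = 2363948.

2363948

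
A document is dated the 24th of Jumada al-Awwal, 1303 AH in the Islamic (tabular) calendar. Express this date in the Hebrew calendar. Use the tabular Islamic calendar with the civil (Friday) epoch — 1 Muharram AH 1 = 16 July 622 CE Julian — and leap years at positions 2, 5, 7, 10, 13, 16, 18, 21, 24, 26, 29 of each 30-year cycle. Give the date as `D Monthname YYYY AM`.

Both dates share Julian Day Number 2409966; in the Hebrew calendar that is 23 Adar I 5646 AM.

23 Adar I 5646 AM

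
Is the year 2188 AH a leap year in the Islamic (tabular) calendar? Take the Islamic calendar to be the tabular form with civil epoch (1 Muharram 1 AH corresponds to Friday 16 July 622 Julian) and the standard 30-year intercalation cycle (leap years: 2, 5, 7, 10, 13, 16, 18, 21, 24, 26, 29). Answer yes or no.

no

Year 2188 AH is year 28 of its 30-year cycle; leap positions are 2, 5, 7, 10, 13, 16, 18, 21, 24, 26, 29, so it is a common year (354 days).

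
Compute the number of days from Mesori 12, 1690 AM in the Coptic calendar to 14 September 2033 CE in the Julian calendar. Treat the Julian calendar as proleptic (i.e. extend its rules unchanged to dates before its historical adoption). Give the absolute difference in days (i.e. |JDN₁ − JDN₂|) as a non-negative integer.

First date → JDN 2442278; second date → JDN 2463868.
The interval is |2442278 − 2463868| = 21590 days.

21590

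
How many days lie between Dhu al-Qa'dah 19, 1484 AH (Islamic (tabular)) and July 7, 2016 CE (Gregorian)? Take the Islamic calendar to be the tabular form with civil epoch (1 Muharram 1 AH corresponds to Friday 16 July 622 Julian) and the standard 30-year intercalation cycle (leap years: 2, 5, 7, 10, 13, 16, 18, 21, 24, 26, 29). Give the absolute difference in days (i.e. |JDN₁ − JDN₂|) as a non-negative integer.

First date → JDN 2474279; second date → JDN 2457577.
The interval is |2474279 − 2457577| = 16702 days.

16702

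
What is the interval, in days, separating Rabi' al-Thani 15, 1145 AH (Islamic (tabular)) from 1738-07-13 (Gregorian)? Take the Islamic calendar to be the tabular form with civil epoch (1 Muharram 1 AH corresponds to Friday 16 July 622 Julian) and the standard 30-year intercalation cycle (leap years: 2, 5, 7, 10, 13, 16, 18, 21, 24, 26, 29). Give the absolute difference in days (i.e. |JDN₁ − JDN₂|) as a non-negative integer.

2107

JDN of the first date = 2353938.
JDN of the second date = 2356045.
|2356045 − 2353938| = 2107.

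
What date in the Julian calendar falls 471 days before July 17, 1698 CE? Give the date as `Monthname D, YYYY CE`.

The starting date is JDN 2341450; 2341450 − 471 = 2340979.
JDN 2340979 corresponds to April 2, 1697 CE.

April 2, 1697 CE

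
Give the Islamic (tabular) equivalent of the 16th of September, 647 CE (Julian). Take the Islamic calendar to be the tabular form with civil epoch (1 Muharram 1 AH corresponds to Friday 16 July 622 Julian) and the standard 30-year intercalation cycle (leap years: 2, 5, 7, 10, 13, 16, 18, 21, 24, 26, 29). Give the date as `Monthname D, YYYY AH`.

Dhu al-Hijjah 10, 26 AH

The source date corresponds to 19 September 647 in the proleptic Gregorian calendar (JDN 1957633).
That day falls on 10 Dhu al-Hijjah 26 AH in the tabular Islamic calendar.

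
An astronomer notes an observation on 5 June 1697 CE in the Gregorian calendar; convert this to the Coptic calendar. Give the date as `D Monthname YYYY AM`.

1 Paoni 1413 AM

Julian Day Number of the source date = 2341033.
Converting JDN 2341033 to the Coptic calendar gives 1 Paoni 1413 AM.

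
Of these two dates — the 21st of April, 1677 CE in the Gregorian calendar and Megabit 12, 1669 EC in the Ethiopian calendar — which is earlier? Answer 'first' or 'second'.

second

First date → JDN 2333683; second date → JDN 2333649.
JDN 2333649 < JDN 2333683, so the second date is earlier.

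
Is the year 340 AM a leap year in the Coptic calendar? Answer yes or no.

340 mod 4 = 0; in the Coptic calendar a year is leap when year mod 4 = 3, so it is a common year.

no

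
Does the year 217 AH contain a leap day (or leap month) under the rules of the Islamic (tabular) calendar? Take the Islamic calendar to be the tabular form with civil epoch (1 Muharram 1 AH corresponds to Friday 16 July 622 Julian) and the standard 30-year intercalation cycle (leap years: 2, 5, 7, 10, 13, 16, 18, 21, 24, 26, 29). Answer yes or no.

Year 217 AH is year 7 of its 30-year cycle; leap positions are 2, 5, 7, 10, 13, 16, 18, 21, 24, 26, 29, so it is a leap year (355 days).

yes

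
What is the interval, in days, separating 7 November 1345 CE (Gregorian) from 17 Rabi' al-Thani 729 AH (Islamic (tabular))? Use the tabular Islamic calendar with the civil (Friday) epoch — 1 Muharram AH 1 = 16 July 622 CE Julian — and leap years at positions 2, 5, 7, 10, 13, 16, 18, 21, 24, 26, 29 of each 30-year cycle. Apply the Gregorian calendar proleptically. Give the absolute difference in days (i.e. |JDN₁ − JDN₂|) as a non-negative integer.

6098

First date → JDN 2212622; second date → JDN 2206524.
The interval is |2212622 − 2206524| = 6098 days.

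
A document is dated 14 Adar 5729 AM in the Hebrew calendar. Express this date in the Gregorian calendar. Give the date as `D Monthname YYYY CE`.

Both dates share Julian Day Number 2440285; in the Gregorian calendar that is 4 March 1969 CE.

4 March 1969 CE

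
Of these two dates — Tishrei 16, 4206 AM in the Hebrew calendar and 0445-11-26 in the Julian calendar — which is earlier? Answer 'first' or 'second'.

Converting both to JDN: 1883870 vs 1883924; the smaller is the first.

first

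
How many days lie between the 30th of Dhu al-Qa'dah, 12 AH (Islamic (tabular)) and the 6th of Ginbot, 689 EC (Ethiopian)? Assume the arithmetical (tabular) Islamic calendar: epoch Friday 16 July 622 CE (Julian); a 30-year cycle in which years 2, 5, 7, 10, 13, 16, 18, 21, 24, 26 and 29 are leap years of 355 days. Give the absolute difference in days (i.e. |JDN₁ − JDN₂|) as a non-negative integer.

23096

JDN of the first date = 1952662.
JDN of the second date = 1975758.
|1975758 − 1952662| = 23096.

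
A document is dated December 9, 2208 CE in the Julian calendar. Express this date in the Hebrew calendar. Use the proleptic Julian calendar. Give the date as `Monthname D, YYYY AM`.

Julian Day Number of the source date = 2527873.
Converting JDN 2527873 to the Hebrew calendar gives 16 Tevet 5969 AM.

Tevet 16, 5969 AM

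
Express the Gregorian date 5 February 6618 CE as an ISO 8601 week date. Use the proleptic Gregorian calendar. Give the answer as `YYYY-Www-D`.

6618-W06-4

The weekday is Thursday (ISO weekday 4).
That Thursday belongs to ISO week 6 of ISO year 6618.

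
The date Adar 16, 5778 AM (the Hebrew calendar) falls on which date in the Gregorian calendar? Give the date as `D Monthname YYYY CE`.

3 March 2018 CE

Both dates share Julian Day Number 2458181; in the Gregorian calendar that is 3 March 2018 CE.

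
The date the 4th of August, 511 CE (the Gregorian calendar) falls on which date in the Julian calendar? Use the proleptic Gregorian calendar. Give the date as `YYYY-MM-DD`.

At this point the Julian calendar is 2 days behind the Gregorian.
4 August 511 Gregorian − 2 days → 2 August 511 Julian.

0511-08-02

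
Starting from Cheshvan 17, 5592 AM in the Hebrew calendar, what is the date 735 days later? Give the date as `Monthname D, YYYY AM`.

JDN of Cheshvan 17, 5592 AM = 2390115.
2390115 + 735 = 2390850.
JDN 2390850 in the Hebrew calendar is Cheshvan 15, 5594 AM.

Cheshvan 15, 5594 AM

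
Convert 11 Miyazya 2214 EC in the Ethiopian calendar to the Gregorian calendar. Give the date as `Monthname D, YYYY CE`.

April 21, 2222 CE

Julian Day Number of the source date = 2532739.
Converting JDN 2532739 to the Gregorian calendar gives 21 April 2222 CE.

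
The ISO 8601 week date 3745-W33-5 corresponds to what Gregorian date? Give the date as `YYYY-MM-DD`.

3745-08-20

ISO week 1 of 3745 is the week containing the first Thursday of 3745.
Week 33, day 5 (Friday) lands on 3745-08-20.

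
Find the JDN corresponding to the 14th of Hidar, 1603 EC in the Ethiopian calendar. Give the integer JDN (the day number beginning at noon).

In the Gregorian calendar the same day is 20 November 1610.
JDN 2299161 is 15 October 1582 CE (Gregorian); the target day is +10263 days from there, so JDN = 2309424.

2309424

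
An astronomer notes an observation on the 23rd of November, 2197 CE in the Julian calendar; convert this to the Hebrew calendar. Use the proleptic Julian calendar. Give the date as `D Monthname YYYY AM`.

Both dates share Julian Day Number 2523839; in the Hebrew calendar that is 28 Kislev 5958 AM.

28 Kislev 5958 AM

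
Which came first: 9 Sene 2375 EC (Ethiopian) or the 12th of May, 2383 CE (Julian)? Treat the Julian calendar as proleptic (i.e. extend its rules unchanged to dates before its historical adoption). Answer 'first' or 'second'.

second

First date → JDN 2591602; second date → JDN 2591580.
JDN 2591580 < JDN 2591602, so the second date is earlier.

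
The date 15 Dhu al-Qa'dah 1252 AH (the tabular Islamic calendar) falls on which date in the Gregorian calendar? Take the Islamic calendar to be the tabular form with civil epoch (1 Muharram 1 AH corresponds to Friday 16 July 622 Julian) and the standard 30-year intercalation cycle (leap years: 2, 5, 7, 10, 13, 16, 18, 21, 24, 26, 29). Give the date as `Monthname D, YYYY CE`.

February 21, 1837 CE

Julian Day Number of the source date = 2392062.
Converting JDN 2392062 to the Gregorian calendar gives 21 February 1837 CE.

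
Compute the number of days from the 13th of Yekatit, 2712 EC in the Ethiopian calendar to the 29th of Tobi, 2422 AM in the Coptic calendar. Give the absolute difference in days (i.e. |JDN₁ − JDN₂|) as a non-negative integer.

5128

First date → JDN 2714576; second date → JDN 2709448.
The interval is |2714576 − 2709448| = 5128 days.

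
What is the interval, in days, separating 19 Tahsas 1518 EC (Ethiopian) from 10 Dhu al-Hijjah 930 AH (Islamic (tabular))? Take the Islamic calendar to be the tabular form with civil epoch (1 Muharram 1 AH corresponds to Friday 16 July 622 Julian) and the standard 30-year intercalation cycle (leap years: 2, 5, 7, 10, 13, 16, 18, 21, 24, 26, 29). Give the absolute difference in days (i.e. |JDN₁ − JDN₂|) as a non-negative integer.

432

JDN of the first date = 2278413.
JDN of the second date = 2277981.
|2277981 − 2278413| = 432.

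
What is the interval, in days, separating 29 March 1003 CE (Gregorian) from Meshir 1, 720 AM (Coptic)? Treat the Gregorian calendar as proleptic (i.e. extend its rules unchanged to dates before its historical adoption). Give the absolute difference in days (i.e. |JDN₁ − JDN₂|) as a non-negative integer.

310

JDN of the first date = 2087485.
JDN of the second date = 2087795.
|2087795 − 2087485| = 310.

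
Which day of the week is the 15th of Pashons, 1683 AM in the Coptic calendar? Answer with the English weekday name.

In the Gregorian calendar this is 23 May 1967 (JDN 2439634).
Since JDN mod 7 = 1 (0 = Monday), the day is Tuesday.

Tuesday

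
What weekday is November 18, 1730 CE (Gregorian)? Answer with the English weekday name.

Since JDN mod 7 = 5 (0 = Monday), the day is Saturday.

Saturday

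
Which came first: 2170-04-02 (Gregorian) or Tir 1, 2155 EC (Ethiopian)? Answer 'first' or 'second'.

second

First date → JDN 2513728; second date → JDN 2511089.
JDN 2511089 < JDN 2513728, so the second date is earlier.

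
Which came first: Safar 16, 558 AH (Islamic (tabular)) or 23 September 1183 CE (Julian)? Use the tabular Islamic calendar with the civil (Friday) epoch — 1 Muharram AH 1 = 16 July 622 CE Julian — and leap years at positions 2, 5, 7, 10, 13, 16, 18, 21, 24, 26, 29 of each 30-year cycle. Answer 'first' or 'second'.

The two dates have Julian Day Numbers 2145867 and 2153414 respectively.
Since 2145867 < 2153414, the first date comes first.

first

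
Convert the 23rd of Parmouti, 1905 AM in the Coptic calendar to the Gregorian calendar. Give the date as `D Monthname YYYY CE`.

2 May 2189 CE

Julian Day Number of the source date = 2520698.
Converting JDN 2520698 to the Gregorian calendar gives 2 May 2189 CE.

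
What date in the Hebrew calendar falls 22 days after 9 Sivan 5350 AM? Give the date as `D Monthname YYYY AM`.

1 Tammuz 5350 AM

JDN of 9 Sivan 5350 AM = 2301957.
2301957 + 22 = 2301979.
JDN 2301979 in the Hebrew calendar is 1 Tammuz 5350 AM.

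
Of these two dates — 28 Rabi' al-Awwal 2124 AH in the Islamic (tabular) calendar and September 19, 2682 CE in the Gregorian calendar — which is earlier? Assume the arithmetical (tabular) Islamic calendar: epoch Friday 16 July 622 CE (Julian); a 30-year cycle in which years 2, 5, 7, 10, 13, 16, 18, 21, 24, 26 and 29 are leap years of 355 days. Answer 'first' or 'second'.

first

Converting both to JDN: 2700846 vs 2700902; the smaller is the first.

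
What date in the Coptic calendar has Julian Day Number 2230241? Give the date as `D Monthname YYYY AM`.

30 Tobi 1110 AM

The proleptic Gregorian equivalent of JDN 2230241 is 2 February 1394.
In the Coptic calendar that day is 30 Tobi 1110 AM.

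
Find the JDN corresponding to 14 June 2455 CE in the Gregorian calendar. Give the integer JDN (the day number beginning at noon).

JDN 2451545 is 1 January 2000 CE (Gregorian); the target day is +166350 days from there, so JDN = 2617895.

2617895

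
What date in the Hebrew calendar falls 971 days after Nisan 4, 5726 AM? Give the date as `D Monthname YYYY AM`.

29 Cheshvan 5729 AM

The starting date is JDN 2439210; 2439210 + 971 = 2440181.
JDN 2440181 corresponds to 29 Cheshvan 5729 AM.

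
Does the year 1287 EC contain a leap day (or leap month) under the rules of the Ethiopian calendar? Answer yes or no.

1287 mod 4 = 3; in the Ethiopian calendar a year is leap when year mod 4 = 3, so it is a leap year.

yes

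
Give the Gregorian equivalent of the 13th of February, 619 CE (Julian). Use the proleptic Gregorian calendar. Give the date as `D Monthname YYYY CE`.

At this point the Julian calendar is 3 days behind the Gregorian.
13 February 619 Julian + 3 days → 16 February 619 Gregorian.

16 February 619 CE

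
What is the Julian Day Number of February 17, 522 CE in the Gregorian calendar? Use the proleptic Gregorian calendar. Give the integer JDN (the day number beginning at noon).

1911764

JDN 2299161 is 15 October 1582 CE (Gregorian); the target day is −387397 days from there, so JDN = 1911764.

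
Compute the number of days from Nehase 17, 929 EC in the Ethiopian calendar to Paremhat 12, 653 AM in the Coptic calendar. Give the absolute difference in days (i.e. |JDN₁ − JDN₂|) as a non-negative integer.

JDN of the first date = 2063519.
JDN of the second date = 2063364.
|2063364 − 2063519| = 155.

155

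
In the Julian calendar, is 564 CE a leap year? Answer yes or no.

564 mod 4 = 0, so it is a leap year in the Julian calendar.

yes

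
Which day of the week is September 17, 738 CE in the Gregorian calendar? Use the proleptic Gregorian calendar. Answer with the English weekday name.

1990868 ≡ 5 (mod 7); counting from Monday = 0 gives Saturday.

Saturday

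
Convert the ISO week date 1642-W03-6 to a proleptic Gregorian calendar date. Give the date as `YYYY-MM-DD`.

ISO week 1 of 1642 is the week containing the first Thursday of 1642.
Week 3, day 6 (Saturday) lands on 1642-01-18.

1642-01-18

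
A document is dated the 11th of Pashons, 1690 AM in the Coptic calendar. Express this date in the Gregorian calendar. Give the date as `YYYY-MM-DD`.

1974-05-19

Julian Day Number of the source date = 2442187.
Converting JDN 2442187 to the Gregorian calendar gives 19 May 1974 CE.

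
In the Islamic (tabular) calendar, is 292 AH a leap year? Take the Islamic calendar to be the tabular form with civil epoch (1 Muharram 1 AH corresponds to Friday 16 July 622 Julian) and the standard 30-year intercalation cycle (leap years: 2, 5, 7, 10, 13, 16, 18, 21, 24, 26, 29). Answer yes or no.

Year 292 AH is year 22 of its 30-year cycle; leap positions are 2, 5, 7, 10, 13, 16, 18, 21, 24, 26, 29, so it is a common year (354 days).

no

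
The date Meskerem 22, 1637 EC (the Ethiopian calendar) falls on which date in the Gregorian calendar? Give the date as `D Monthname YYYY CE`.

29 September 1644 CE

Both dates share Julian Day Number 2321791; in the Gregorian calendar that is 29 September 1644 CE.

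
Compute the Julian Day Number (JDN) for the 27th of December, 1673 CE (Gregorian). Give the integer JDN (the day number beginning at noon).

2332472

JDN 2451545 is 1 January 2000 CE (Gregorian); the target day is −119073 days from there, so JDN = 2332472.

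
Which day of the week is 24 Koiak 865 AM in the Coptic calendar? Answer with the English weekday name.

In the proleptic Gregorian calendar this is 27 December 1148 (JDN 2140719).
Since JDN mod 7 = 0 (0 = Monday), the day is Monday.

Monday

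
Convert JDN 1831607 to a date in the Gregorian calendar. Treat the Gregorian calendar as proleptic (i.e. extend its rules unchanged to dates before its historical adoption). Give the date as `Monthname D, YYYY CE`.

JDN 2451545 is 1 Jan 2000; 1831607 is −619938 days from there.

September 2, 302 CE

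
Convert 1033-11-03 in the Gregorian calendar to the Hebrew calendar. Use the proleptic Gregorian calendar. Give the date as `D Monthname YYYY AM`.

Both dates share Julian Day Number 2098662; in the Hebrew calendar that is 3 Kislev 4794 AM.

3 Kislev 4794 AM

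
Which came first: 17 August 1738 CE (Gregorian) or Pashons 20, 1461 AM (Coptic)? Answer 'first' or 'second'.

first

Converting both to JDN: 2356080 vs 2358554; the smaller is the first.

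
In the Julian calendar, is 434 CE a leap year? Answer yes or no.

434 mod 4 = 2, so it is a common year in the Julian calendar.

no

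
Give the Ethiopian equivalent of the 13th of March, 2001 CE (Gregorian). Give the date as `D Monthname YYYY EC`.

4 Megabit 1993 EC

Both dates share Julian Day Number 2451982; in the Ethiopian calendar that is 4 Megabit 1993 EC.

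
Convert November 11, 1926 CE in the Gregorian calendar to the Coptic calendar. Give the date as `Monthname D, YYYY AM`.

Both dates share Julian Day Number 2424831; in the Coptic calendar that is 2 Hathor 1643 AM.

Hathor 2, 1643 AM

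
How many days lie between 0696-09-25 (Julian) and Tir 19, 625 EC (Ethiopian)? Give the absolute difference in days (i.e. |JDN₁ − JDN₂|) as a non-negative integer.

23265

First date → JDN 1975540; second date → JDN 1952275.
The interval is |1975540 − 1952275| = 23265 days.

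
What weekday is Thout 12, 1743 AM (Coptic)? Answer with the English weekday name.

Tuesday

Equivalently 22 September 2026 Gregorian, JDN 2461306.
Since JDN mod 7 = 1 (0 = Monday), the day is Tuesday.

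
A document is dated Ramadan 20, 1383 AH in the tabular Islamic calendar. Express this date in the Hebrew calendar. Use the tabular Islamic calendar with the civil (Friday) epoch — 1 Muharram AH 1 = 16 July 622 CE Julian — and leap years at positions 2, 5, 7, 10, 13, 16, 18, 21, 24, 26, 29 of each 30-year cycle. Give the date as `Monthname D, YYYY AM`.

Julian Day Number of the source date = 2438430.
Converting JDN 2438430 to the Hebrew calendar gives 21 Shevat 5724 AM.

Shevat 21, 5724 AM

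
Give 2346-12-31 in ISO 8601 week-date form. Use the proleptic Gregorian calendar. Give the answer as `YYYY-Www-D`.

2347-W01-2

The weekday is Tuesday (ISO weekday 2).
That Tuesday belongs to ISO week 1 of ISO year 2347.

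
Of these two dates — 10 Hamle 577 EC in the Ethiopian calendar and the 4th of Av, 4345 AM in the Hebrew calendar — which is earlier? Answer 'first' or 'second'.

First date → JDN 1934914; second date → JDN 1934917.
JDN 1934914 < JDN 1934917, so the first date is earlier.

first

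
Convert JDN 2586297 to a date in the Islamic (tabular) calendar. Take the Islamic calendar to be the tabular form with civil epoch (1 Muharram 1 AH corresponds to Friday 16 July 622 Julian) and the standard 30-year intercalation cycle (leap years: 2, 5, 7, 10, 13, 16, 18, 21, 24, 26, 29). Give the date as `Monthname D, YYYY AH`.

JDN 2586297 is 9 December 2368 in the Gregorian calendar.
In the tabular Islamic calendar that day is Dhu al-Hijjah 27, 1800 AH.

Dhu al-Hijjah 27, 1800 AH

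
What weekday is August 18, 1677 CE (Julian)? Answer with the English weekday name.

Saturday

This is JDN 2333812 (28 August 1677 Gregorian).
Since JDN mod 7 = 5 (0 = Monday), the day is Saturday.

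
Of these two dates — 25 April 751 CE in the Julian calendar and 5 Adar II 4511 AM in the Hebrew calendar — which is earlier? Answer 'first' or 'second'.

Converting both to JDN: 1995475 vs 1995426; the smaller is the second.

second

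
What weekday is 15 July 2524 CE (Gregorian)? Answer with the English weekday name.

Saturday

JDN 2643128 mod 7 = 5, and JDN 0 was a Monday, so this is a Saturday.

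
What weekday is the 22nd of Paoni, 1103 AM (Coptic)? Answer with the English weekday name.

Sunday

This is JDN 2227826 (24 June 1387 Gregorian).
Since JDN mod 7 = 6 (0 = Monday), the day is Sunday.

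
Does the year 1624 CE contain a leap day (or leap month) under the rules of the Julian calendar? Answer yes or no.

yes

1624 mod 4 = 0, so it is a leap year in the Julian calendar.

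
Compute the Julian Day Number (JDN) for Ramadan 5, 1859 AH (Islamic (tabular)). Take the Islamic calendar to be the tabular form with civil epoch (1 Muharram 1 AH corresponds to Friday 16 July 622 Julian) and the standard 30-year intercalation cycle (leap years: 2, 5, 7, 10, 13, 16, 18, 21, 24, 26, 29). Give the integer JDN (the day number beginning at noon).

2607093

Equivalently 16 November 2425 (Gregorian).
JDN 2299161 is 15 October 1582 CE (Gregorian); the target day is +307932 days from there, so JDN = 2607093.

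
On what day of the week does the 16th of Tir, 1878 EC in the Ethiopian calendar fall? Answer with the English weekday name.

Saturday

This is JDN 2409930 (23 January 1886 Gregorian).
Since JDN mod 7 = 5 (0 = Monday), the day is Saturday.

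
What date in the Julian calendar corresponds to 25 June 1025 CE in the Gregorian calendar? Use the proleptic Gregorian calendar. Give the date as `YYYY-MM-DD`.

At this point the Julian calendar is 6 days behind the Gregorian.
25 June 1025 Gregorian − 6 days → 19 June 1025 Julian.

1025-06-19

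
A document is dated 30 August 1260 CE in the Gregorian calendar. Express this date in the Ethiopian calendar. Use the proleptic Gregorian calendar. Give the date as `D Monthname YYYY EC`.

Both dates share Julian Day Number 2181508; in the Ethiopian calendar that is 30 Nehase 1252 EC.

30 Nehase 1252 EC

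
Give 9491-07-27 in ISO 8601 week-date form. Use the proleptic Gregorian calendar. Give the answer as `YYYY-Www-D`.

The weekday is Monday (ISO weekday 1).
That Monday belongs to ISO week 31 of ISO year 9491.

9491-W31-1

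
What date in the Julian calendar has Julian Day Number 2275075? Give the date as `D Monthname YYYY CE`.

25 October 1516 CE

JDN 2275075 is 4 November 1516 in the proleptic Gregorian calendar.
In the Julian calendar that day is 25 October 1516 CE.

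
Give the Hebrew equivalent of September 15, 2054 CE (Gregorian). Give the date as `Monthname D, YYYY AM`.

Both dates share Julian Day Number 2471526; in the Hebrew calendar that is 12 Elul 5814 AM.

Elul 12, 5814 AM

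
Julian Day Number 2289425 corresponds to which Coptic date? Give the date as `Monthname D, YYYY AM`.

The proleptic Gregorian equivalent of JDN 2289425 is 18 February 1556.
In the Coptic calendar that day is Meshir 13, 1272 AM.

Meshir 13, 1272 AM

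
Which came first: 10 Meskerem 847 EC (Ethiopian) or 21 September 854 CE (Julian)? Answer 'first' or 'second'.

First date → JDN 2033231; second date → JDN 2033245.
JDN 2033231 < JDN 2033245, so the first date is earlier.

first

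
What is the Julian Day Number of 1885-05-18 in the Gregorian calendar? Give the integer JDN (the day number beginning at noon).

JDN 2299161 is 15 October 1582 CE (Gregorian); the target day is +110519 days from there, so JDN = 2409680.

2409680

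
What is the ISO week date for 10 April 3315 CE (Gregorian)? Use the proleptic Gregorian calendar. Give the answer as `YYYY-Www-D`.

The weekday is Wednesday (ISO weekday 3).
That Wednesday belongs to ISO week 15 of ISO year 3315.

3315-W15-3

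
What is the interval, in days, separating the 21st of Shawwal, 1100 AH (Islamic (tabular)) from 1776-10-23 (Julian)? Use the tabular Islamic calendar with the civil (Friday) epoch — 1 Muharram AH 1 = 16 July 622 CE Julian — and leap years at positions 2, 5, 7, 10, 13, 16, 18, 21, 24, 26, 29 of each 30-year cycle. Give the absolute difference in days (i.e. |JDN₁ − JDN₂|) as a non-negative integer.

JDN of the first date = 2338175.
JDN of the second date = 2370038.
|2370038 − 2338175| = 31863.

31863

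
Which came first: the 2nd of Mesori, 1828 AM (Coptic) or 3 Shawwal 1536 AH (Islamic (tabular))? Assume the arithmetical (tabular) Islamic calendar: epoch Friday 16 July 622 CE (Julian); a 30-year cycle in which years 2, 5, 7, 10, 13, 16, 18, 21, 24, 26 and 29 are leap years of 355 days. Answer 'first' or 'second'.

second

First date → JDN 2492673; second date → JDN 2492661.
JDN 2492661 < JDN 2492673, so the second date is earlier.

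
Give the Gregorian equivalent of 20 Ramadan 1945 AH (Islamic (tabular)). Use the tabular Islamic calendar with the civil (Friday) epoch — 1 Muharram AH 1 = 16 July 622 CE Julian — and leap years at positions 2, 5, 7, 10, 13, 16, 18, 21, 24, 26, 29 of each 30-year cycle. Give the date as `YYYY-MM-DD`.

2509-05-11

Both dates share Julian Day Number 2637584; in the Gregorian calendar that is 11 May 2509 CE.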